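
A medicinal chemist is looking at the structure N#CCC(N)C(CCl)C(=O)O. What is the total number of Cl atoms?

Scan the SMILES for Cl atoms (remember two-letter symbols like Cl and Br are single atoms).
Chlorine count: 1.

1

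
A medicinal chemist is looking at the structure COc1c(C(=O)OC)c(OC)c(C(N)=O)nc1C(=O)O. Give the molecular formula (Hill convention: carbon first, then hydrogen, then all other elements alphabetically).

C11H12N2O7

Walk through each heavy atom and fill implicit hydrogens from standard valence (C 4, N 3, O 2, S 2, halogen 1); for lowercase aromatic atoms, an aromatic c carries 1 H when it has two neighbours and 0 H with three, and aromatic n carries 0 H:
  atom 1: C, bond orders sum to 1 (valence 4) → 3 H
  atom 2: O, bond orders sum to 2 (valence 2) → 0 H
  atom 3: aromatic c, 3 neighbours → 0 H
  atom 4: aromatic c, 3 neighbours → 0 H
  atom 5: C, bond orders sum to 4 (valence 4) → 0 H
  atom 6: O, bond orders sum to 2 (valence 2) → 0 H
  atom 7: O, bond orders sum to 2 (valence 2) → 0 H
  atom 8: C, bond orders sum to 1 (valence 4) → 3 H
  atom 9: aromatic c, 3 neighbours → 0 H
  atom 10: O, bond orders sum to 2 (valence 2) → 0 H
  atom 11: C, bond orders sum to 1 (valence 4) → 3 H
  atom 12: aromatic c, 3 neighbours → 0 H
  atom 13: C, bond orders sum to 4 (valence 4) → 0 H
  atom 14: N, bond orders sum to 1 (valence 3) → 2 H
  atom 15: O, bond orders sum to 2 (valence 2) → 0 H
  atom 16: aromatic n, 2 neighbours → 0 H
  atom 17: aromatic c, 3 neighbours → 0 H
  atom 18: C, bond orders sum to 4 (valence 4) → 0 H
  atom 19: O, bond orders sum to 2 (valence 2) → 0 H
  atom 20: O, bond orders sum to 1 (valence 2) → 1 H
Totals → C:11, H:12, N:2, O:7.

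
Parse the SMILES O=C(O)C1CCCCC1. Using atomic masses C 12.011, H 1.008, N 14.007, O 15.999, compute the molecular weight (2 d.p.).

128.17 g/mol

First, the molecular formula is C7H12O2 (counting implicit H from valence).
  C: 7 × 12.011 = 84.077
  H: 12 × 1.008 = 12.096
  O: 2 × 15.999 = 31.998
Sum: 7×12.011 + 12×1.008 + 2×15.999 = 128.171 → 128.17 g/mol.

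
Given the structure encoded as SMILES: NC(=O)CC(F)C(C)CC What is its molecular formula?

C7H14FNO

Walk through each heavy atom and fill implicit hydrogens from standard valence (C 4, N 3, O 2, S 2, halogen 1):
  atom 1: N, bond orders sum to 1 (valence 3) → 2 H
  atom 2: C, bond orders sum to 4 (valence 4) → 0 H
  atom 3: O, bond orders sum to 2 (valence 2) → 0 H
  atom 4: C, bond orders sum to 2 (valence 4) → 2 H
  atom 5: C, bond orders sum to 3 (valence 4) → 1 H
  atom 6: F (halogen, monovalent) → 0 H
  atom 7: C, bond orders sum to 3 (valence 4) → 1 H
  atom 8: C, bond orders sum to 1 (valence 4) → 3 H
  atom 9: C, bond orders sum to 2 (valence 4) → 2 H
  atom 10: C, bond orders sum to 1 (valence 4) → 3 H
Totals → C:7, H:14, F:1, N:1, O:1.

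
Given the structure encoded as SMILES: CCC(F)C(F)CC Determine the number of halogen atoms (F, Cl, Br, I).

2

Halogen atoms appear at heavy-atom positions 4, 6 (2×F).
Halogen count: 2.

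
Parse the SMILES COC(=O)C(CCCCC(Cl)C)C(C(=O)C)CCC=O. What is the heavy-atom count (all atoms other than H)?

Every atom symbol written in the SMILES (organic subset) is one heavy atom; implicit H are not written.
Heavy atoms by element → C:15, Cl:1, O:4.
Total: 20.

20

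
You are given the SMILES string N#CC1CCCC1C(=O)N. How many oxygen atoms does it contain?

Scan the SMILES for O atoms (remember two-letter symbols like Cl and Br are single atoms).
Oxygen count: 1.

1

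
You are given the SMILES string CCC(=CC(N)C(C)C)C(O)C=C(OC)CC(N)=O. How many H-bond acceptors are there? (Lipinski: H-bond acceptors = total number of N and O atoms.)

N atoms: 2; O atoms: 3.
Lipinski HBA = 2 + 3 = 5.

5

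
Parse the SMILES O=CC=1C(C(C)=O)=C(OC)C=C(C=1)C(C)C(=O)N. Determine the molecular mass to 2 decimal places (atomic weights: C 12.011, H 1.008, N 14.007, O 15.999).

249.27 g/mol

First, the molecular formula is C13H15NO4 (counting implicit H from valence).
  C: 13 × 12.011 = 156.143
  H: 15 × 1.008 = 15.120
  N: 1 × 14.007 = 14.007
  O: 4 × 15.999 = 63.996
Sum: 13×12.011 + 15×1.008 + 1×14.007 + 4×15.999 = 249.266 → 249.27 g/mol.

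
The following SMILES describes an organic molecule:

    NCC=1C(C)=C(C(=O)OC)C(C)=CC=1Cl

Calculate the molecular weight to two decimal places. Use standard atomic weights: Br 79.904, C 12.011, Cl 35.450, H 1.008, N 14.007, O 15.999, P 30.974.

227.69 g/mol

First, the molecular formula is C11H14ClNO2 (counting implicit H from valence).
  C: 11 × 12.011 = 132.121
  Cl: 1 × 35.450 = 35.450
  H: 14 × 1.008 = 14.112
  N: 1 × 14.007 = 14.007
  O: 2 × 15.999 = 31.998
Sum: 11×12.011 + 1×35.450 + 14×1.008 + 1×14.007 + 2×15.999 = 227.688 → 227.69 g/mol.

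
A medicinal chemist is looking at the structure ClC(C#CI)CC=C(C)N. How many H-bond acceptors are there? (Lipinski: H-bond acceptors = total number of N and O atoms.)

1

N atoms: 1; O atoms: 0.
Lipinski HBA = 1 + 0 = 1.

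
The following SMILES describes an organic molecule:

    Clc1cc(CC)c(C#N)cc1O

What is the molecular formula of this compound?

Walk through each heavy atom and fill implicit hydrogens from standard valence (C 4, N 3, O 2, S 2, halogen 1); for lowercase aromatic atoms, an aromatic c carries 1 H when it has two neighbours and 0 H with three, and aromatic n carries 0 H:
  atom 1: Cl (halogen, monovalent) → 0 H
  atom 2: aromatic c, 3 neighbours → 0 H
  atom 3: aromatic c, 2 neighbours → 1 H
  atom 4: aromatic c, 3 neighbours → 0 H
  atom 5: C, bond orders sum to 2 (valence 4) → 2 H
  atom 6: C, bond orders sum to 1 (valence 4) → 3 H
  atom 7: aromatic c, 3 neighbours → 0 H
  atom 8: C, bond orders sum to 4 (valence 4) → 0 H
  atom 9: N, bond orders sum to 3 (valence 3) → 0 H
  atom 10: aromatic c, 2 neighbours → 1 H
  atom 11: aromatic c, 3 neighbours → 0 H
  atom 12: O, bond orders sum to 1 (valence 2) → 1 H
Totals → C:9, H:8, Cl:1, N:1, O:1.

C9H8ClNO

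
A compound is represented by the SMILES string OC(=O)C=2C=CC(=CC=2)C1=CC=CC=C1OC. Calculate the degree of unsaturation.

9

Degree of unsaturation = (number of rings) + (number of π bonds).
Ring closures in the SMILES: 2.
π bonds: 7 double bonds (each 1 DoU) → 7 DoU from unsaturation.
Total DoU = 2 + 7 = 9.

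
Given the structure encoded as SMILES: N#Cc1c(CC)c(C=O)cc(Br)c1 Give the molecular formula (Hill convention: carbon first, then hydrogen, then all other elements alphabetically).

Walk through each heavy atom and fill implicit hydrogens from standard valence (C 4, N 3, O 2, S 2, halogen 1); for lowercase aromatic atoms, an aromatic c carries 1 H when it has two neighbours and 0 H with three, and aromatic n carries 0 H:
  atom 1: N, bond orders sum to 3 (valence 3) → 0 H
  atom 2: C, bond orders sum to 4 (valence 4) → 0 H
  atom 3: aromatic c, 3 neighbours → 0 H
  atom 4: aromatic c, 3 neighbours → 0 H
  atom 5: C, bond orders sum to 2 (valence 4) → 2 H
  atom 6: C, bond orders sum to 1 (valence 4) → 3 H
  atom 7: aromatic c, 3 neighbours → 0 H
  atom 8: C, bond orders sum to 3 (valence 4) → 1 H
  atom 9: O, bond orders sum to 2 (valence 2) → 0 H
  atom 10: aromatic c, 2 neighbours → 1 H
  atom 11: aromatic c, 3 neighbours → 0 H
  atom 12: Br (halogen, monovalent) → 0 H
  atom 13: aromatic c, 2 neighbours → 1 H
Totals → C:10, H:8, Br:1, N:1, O:1.
In Hill order: C10H8BrNO.

C10H8BrNO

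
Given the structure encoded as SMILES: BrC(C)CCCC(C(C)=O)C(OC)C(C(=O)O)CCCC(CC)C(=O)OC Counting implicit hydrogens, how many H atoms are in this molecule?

35

Walk through each heavy atom and fill implicit hydrogens from standard valence (C 4, N 3, O 2, S 2, halogen 1):
  atom 1: Br (halogen, monovalent) → 0 H
  atom 2: C, bond orders sum to 3 (valence 4) → 1 H
  atom 3: C, bond orders sum to 1 (valence 4) → 3 H
  atom 4: C, bond orders sum to 2 (valence 4) → 2 H
  atom 5: C, bond orders sum to 2 (valence 4) → 2 H
  atom 6: C, bond orders sum to 2 (valence 4) → 2 H
  atom 7: C, bond orders sum to 3 (valence 4) → 1 H
  atom 8: C, bond orders sum to 4 (valence 4) → 0 H
  atom 9: C, bond orders sum to 1 (valence 4) → 3 H
  atom 10: O, bond orders sum to 2 (valence 2) → 0 H
  atom 11: C, bond orders sum to 3 (valence 4) → 1 H
  atom 12: O, bond orders sum to 2 (valence 2) → 0 H
  atom 13: C, bond orders sum to 1 (valence 4) → 3 H
  atom 14: C, bond orders sum to 3 (valence 4) → 1 H
  atom 15: C, bond orders sum to 4 (valence 4) → 0 H
  atom 16: O, bond orders sum to 2 (valence 2) → 0 H
  atom 17: O, bond orders sum to 1 (valence 2) → 1 H
  atom 18: C, bond orders sum to 2 (valence 4) → 2 H
  atom 19: C, bond orders sum to 2 (valence 4) → 2 H
  atom 20: C, bond orders sum to 2 (valence 4) → 2 H
  atom 21: C, bond orders sum to 3 (valence 4) → 1 H
  atom 22: C, bond orders sum to 2 (valence 4) → 2 H
  atom 23: C, bond orders sum to 1 (valence 4) → 3 H
  atom 24: C, bond orders sum to 4 (valence 4) → 0 H
  atom 25: O, bond orders sum to 2 (valence 2) → 0 H
  atom 26: O, bond orders sum to 2 (valence 2) → 0 H
  atom 27: C, bond orders sum to 1 (valence 4) → 3 H
Total hydrogens: 35.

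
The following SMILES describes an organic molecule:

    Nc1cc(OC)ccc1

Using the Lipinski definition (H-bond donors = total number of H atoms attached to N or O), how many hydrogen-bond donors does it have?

2

Donors: find every N or O and count the H atoms it carries.
  atom 1 (N): bond orders sum to 1 → 2 H
  atom 5 (O): bond orders sum to 2 → 0 H
Lipinski HBD = 2.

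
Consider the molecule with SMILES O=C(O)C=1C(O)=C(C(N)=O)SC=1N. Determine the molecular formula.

C6H6N2O4S

Walk through each heavy atom and fill implicit hydrogens from standard valence (C 4, N 3, O 2, S 2, halogen 1):
  atom 1: O, bond orders sum to 2 (valence 2) → 0 H
  atom 2: C, bond orders sum to 4 (valence 4) → 0 H
  atom 3: O, bond orders sum to 1 (valence 2) → 1 H
  atom 4: C, bond orders sum to 4 (valence 4) → 0 H
  atom 5: C, bond orders sum to 4 (valence 4) → 0 H
  atom 6: O, bond orders sum to 1 (valence 2) → 1 H
  atom 7: C, bond orders sum to 4 (valence 4) → 0 H
  atom 8: C, bond orders sum to 4 (valence 4) → 0 H
  atom 9: N, bond orders sum to 1 (valence 3) → 2 H
  atom 10: O, bond orders sum to 2 (valence 2) → 0 H
  atom 11: S, bond orders sum to 2 (valence 2) → 0 H
  atom 12: C, bond orders sum to 4 (valence 4) → 0 H
  atom 13: N, bond orders sum to 1 (valence 3) → 2 H
Totals → C:6, H:6, N:2, O:4, S:1.
In Hill order: C6H6N2O4S.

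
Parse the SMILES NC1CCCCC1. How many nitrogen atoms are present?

1

Scan the SMILES for N atoms (remember two-letter symbols like Cl and Br are single atoms).
Nitrogen count: 1.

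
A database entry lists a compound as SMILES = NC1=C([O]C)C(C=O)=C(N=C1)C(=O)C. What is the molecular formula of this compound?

C9H10N2O3

Walk through each heavy atom and fill implicit hydrogens from standard valence (C 4, N 3, O 2, S 2, halogen 1):
  atom 1: N, bond orders sum to 1 (valence 3) → 2 H
  atom 2: C, bond orders sum to 4 (valence 4) → 0 H
  atom 3: C, bond orders sum to 4 (valence 4) → 0 H
  atom 4: O with explicit H count 0
  atom 5: C, bond orders sum to 1 (valence 4) → 3 H
  atom 6: C, bond orders sum to 4 (valence 4) → 0 H
  atom 7: C, bond orders sum to 3 (valence 4) → 1 H
  atom 8: O, bond orders sum to 2 (valence 2) → 0 H
  atom 9: C, bond orders sum to 4 (valence 4) → 0 H
  atom 10: N, bond orders sum to 3 (valence 3) → 0 H
  atom 11: C, bond orders sum to 3 (valence 4) → 1 H
  atom 12: C, bond orders sum to 4 (valence 4) → 0 H
  atom 13: O, bond orders sum to 2 (valence 2) → 0 H
  atom 14: C, bond orders sum to 1 (valence 4) → 3 H
Totals → C:9, H:10, N:2, O:3.
In Hill order: C9H10N2O3.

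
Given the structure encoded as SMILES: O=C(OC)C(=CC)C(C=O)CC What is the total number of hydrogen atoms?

Walk through each heavy atom and fill implicit hydrogens from standard valence (C 4, N 3, O 2, S 2, halogen 1):
  atom 1: O, bond orders sum to 2 (valence 2) → 0 H
  atom 2: C, bond orders sum to 4 (valence 4) → 0 H
  atom 3: O, bond orders sum to 2 (valence 2) → 0 H
  atom 4: C, bond orders sum to 1 (valence 4) → 3 H
  atom 5: C, bond orders sum to 4 (valence 4) → 0 H
  atom 6: C, bond orders sum to 3 (valence 4) → 1 H
  atom 7: C, bond orders sum to 1 (valence 4) → 3 H
  atom 8: C, bond orders sum to 3 (valence 4) → 1 H
  atom 9: C, bond orders sum to 3 (valence 4) → 1 H
  atom 10: O, bond orders sum to 2 (valence 2) → 0 H
  atom 11: C, bond orders sum to 2 (valence 4) → 2 H
  atom 12: C, bond orders sum to 1 (valence 4) → 3 H
Total hydrogens: 14.

14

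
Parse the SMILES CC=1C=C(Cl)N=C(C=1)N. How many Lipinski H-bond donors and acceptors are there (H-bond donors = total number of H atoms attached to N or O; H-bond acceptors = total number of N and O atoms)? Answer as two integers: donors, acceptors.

2, 2

Donors: find every N or O and count the H atoms it carries.
  atom 6 (N): bond orders sum to 3 → 0 H
  atom 9 (N): bond orders sum to 1 → 2 H
Lipinski HBD = 2.
Acceptors: N atoms = 2, O atoms = 0 → HBA = 2.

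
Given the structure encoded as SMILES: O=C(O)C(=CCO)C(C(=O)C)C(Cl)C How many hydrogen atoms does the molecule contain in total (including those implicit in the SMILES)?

Walk through each heavy atom and fill implicit hydrogens from standard valence (C 4, N 3, O 2, S 2, halogen 1):
  atom 1: O, bond orders sum to 2 (valence 2) → 0 H
  atom 2: C, bond orders sum to 4 (valence 4) → 0 H
  atom 3: O, bond orders sum to 1 (valence 2) → 1 H
  atom 4: C, bond orders sum to 4 (valence 4) → 0 H
  atom 5: C, bond orders sum to 3 (valence 4) → 1 H
  atom 6: C, bond orders sum to 2 (valence 4) → 2 H
  atom 7: O, bond orders sum to 1 (valence 2) → 1 H
  atom 8: C, bond orders sum to 3 (valence 4) → 1 H
  atom 9: C, bond orders sum to 4 (valence 4) → 0 H
  atom 10: O, bond orders sum to 2 (valence 2) → 0 H
  atom 11: C, bond orders sum to 1 (valence 4) → 3 H
  atom 12: C, bond orders sum to 3 (valence 4) → 1 H
  atom 13: Cl (halogen, monovalent) → 0 H
  atom 14: C, bond orders sum to 1 (valence 4) → 3 H
Total hydrogens: 13.

13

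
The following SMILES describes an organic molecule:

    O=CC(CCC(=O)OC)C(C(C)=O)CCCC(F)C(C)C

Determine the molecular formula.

Walk through each heavy atom and fill implicit hydrogens from standard valence (C 4, N 3, O 2, S 2, halogen 1):
  atom 1: O, bond orders sum to 2 (valence 2) → 0 H
  atom 2: C, bond orders sum to 3 (valence 4) → 1 H
  atom 3: C, bond orders sum to 3 (valence 4) → 1 H
  atom 4: C, bond orders sum to 2 (valence 4) → 2 H
  atom 5: C, bond orders sum to 2 (valence 4) → 2 H
  atom 6: C, bond orders sum to 4 (valence 4) → 0 H
  atom 7: O, bond orders sum to 2 (valence 2) → 0 H
  atom 8: O, bond orders sum to 2 (valence 2) → 0 H
  atom 9: C, bond orders sum to 1 (valence 4) → 3 H
  atom 10: C, bond orders sum to 3 (valence 4) → 1 H
  atom 11: C, bond orders sum to 4 (valence 4) → 0 H
  atom 12: C, bond orders sum to 1 (valence 4) → 3 H
  atom 13: O, bond orders sum to 2 (valence 2) → 0 H
  atom 14: C, bond orders sum to 2 (valence 4) → 2 H
  atom 15: C, bond orders sum to 2 (valence 4) → 2 H
  atom 16: C, bond orders sum to 2 (valence 4) → 2 H
  atom 17: C, bond orders sum to 3 (valence 4) → 1 H
  atom 18: F (halogen, monovalent) → 0 H
  atom 19: C, bond orders sum to 3 (valence 4) → 1 H
  atom 20: C, bond orders sum to 1 (valence 4) → 3 H
  atom 21: C, bond orders sum to 1 (valence 4) → 3 H
Totals → C:16, H:27, F:1, O:4.
In Hill order: C16H27FO4.

C16H27FO4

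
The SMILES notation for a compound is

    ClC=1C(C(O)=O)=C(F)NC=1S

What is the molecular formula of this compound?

C5H3ClFNO2S

Walk through each heavy atom and fill implicit hydrogens from standard valence (C 4, N 3, O 2, S 2, halogen 1):
  atom 1: Cl (halogen, monovalent) → 0 H
  atom 2: C, bond orders sum to 4 (valence 4) → 0 H
  atom 3: C, bond orders sum to 4 (valence 4) → 0 H
  atom 4: C, bond orders sum to 4 (valence 4) → 0 H
  atom 5: O, bond orders sum to 1 (valence 2) → 1 H
  atom 6: O, bond orders sum to 2 (valence 2) → 0 H
  atom 7: C, bond orders sum to 4 (valence 4) → 0 H
  atom 8: F (halogen, monovalent) → 0 H
  atom 9: N, bond orders sum to 2 (valence 3) → 1 H
  atom 10: C, bond orders sum to 4 (valence 4) → 0 H
  atom 11: S, bond orders sum to 1 (valence 2) → 1 H
Totals → C:5, H:3, Cl:1, F:1, N:1, O:2, S:1.
In Hill order: C5H3ClFNO2S.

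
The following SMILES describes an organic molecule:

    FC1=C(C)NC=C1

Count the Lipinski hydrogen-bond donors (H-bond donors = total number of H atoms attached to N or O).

1

Donors: find every N or O and count the H atoms it carries.
  atom 5 (N): bond orders sum to 2 → 1 H
Lipinski HBD = 1.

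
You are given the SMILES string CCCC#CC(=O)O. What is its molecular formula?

C6H8O2

Walk through each heavy atom and fill implicit hydrogens from standard valence (C 4, N 3, O 2, S 2, halogen 1):
  atom 1: C, bond orders sum to 1 (valence 4) → 3 H
  atom 2: C, bond orders sum to 2 (valence 4) → 2 H
  atom 3: C, bond orders sum to 2 (valence 4) → 2 H
  atom 4: C, bond orders sum to 4 (valence 4) → 0 H
  atom 5: C, bond orders sum to 4 (valence 4) → 0 H
  atom 6: C, bond orders sum to 4 (valence 4) → 0 H
  atom 7: O, bond orders sum to 2 (valence 2) → 0 H
  atom 8: O, bond orders sum to 1 (valence 2) → 1 H
Totals → C:6, H:8, O:2.
In Hill order: C6H8O2.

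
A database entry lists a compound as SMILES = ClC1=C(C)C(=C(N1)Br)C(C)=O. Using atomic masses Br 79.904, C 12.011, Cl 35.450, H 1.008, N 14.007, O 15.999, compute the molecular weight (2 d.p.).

236.49 g/mol

First, the molecular formula is C7H7BrClNO (counting implicit H from valence).
  Br: 1 × 79.904 = 79.904
  C: 7 × 12.011 = 84.077
  Cl: 1 × 35.450 = 35.450
  H: 7 × 1.008 = 7.056
  N: 1 × 14.007 = 14.007
  O: 1 × 15.999 = 15.999
Sum: 1×79.904 + 7×12.011 + 1×35.450 + 7×1.008 + 1×14.007 + 1×15.999 = 236.493 → 236.49 g/mol.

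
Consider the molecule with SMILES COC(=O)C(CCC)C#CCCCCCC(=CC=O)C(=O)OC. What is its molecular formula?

C18H26O5

Walk through each heavy atom and fill implicit hydrogens from standard valence (C 4, N 3, O 2, S 2, halogen 1):
  atom 1: C, bond orders sum to 1 (valence 4) → 3 H
  atom 2: O, bond orders sum to 2 (valence 2) → 0 H
  atom 3: C, bond orders sum to 4 (valence 4) → 0 H
  atom 4: O, bond orders sum to 2 (valence 2) → 0 H
  atom 5: C, bond orders sum to 3 (valence 4) → 1 H
  atom 6: C, bond orders sum to 2 (valence 4) → 2 H
  atom 7: C, bond orders sum to 2 (valence 4) → 2 H
  atom 8: C, bond orders sum to 1 (valence 4) → 3 H
  atom 9: C, bond orders sum to 4 (valence 4) → 0 H
  atom 10: C, bond orders sum to 4 (valence 4) → 0 H
  atom 11: C, bond orders sum to 2 (valence 4) → 2 H
  atom 12: C, bond orders sum to 2 (valence 4) → 2 H
  atom 13: C, bond orders sum to 2 (valence 4) → 2 H
  atom 14: C, bond orders sum to 2 (valence 4) → 2 H
  atom 15: C, bond orders sum to 2 (valence 4) → 2 H
  atom 16: C, bond orders sum to 4 (valence 4) → 0 H
  atom 17: C, bond orders sum to 3 (valence 4) → 1 H
  atom 18: C, bond orders sum to 3 (valence 4) → 1 H
  atom 19: O, bond orders sum to 2 (valence 2) → 0 H
  atom 20: C, bond orders sum to 4 (valence 4) → 0 H
  atom 21: O, bond orders sum to 2 (valence 2) → 0 H
  atom 22: O, bond orders sum to 2 (valence 2) → 0 H
  atom 23: C, bond orders sum to 1 (valence 4) → 3 H
Totals → C:18, H:26, O:5.
In Hill order: C18H26O5.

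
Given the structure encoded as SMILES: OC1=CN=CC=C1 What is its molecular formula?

C5H5NO

Walk through each heavy atom and fill implicit hydrogens from standard valence (C 4, N 3, O 2, S 2, halogen 1):
  atom 1: O, bond orders sum to 1 (valence 2) → 1 H
  atom 2: C, bond orders sum to 4 (valence 4) → 0 H
  atom 3: C, bond orders sum to 3 (valence 4) → 1 H
  atom 4: N, bond orders sum to 3 (valence 3) → 0 H
  atom 5: C, bond orders sum to 3 (valence 4) → 1 H
  atom 6: C, bond orders sum to 3 (valence 4) → 1 H
  atom 7: C, bond orders sum to 3 (valence 4) → 1 H
Totals → C:5, H:5, N:1, O:1.
In Hill order: C5H5NO.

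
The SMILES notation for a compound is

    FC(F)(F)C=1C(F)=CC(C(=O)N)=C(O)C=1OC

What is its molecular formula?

C9H7F4NO3

Walk through each heavy atom and fill implicit hydrogens from standard valence (C 4, N 3, O 2, S 2, halogen 1):
  atom 1: F (halogen, monovalent) → 0 H
  atom 2: C, bond orders sum to 4 (valence 4) → 0 H
  atom 3: F (halogen, monovalent) → 0 H
  atom 4: F (halogen, monovalent) → 0 H
  atom 5: C, bond orders sum to 4 (valence 4) → 0 H
  atom 6: C, bond orders sum to 4 (valence 4) → 0 H
  atom 7: F (halogen, monovalent) → 0 H
  atom 8: C, bond orders sum to 3 (valence 4) → 1 H
  atom 9: C, bond orders sum to 4 (valence 4) → 0 H
  atom 10: C, bond orders sum to 4 (valence 4) → 0 H
  atom 11: O, bond orders sum to 2 (valence 2) → 0 H
  atom 12: N, bond orders sum to 1 (valence 3) → 2 H
  atom 13: C, bond orders sum to 4 (valence 4) → 0 H
  atom 14: O, bond orders sum to 1 (valence 2) → 1 H
  atom 15: C, bond orders sum to 4 (valence 4) → 0 H
  atom 16: O, bond orders sum to 2 (valence 2) → 0 H
  atom 17: C, bond orders sum to 1 (valence 4) → 3 H
Totals → C:9, H:7, F:4, N:1, O:3.
In Hill order: C9H7F4NO3.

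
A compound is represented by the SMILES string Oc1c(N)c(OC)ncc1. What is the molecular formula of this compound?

C6H8N2O2

Walk through each heavy atom and fill implicit hydrogens from standard valence (C 4, N 3, O 2, S 2, halogen 1); for lowercase aromatic atoms, an aromatic c carries 1 H when it has two neighbours and 0 H with three, and aromatic n carries 0 H:
  atom 1: O, bond orders sum to 1 (valence 2) → 1 H
  atom 2: aromatic c, 3 neighbours → 0 H
  atom 3: aromatic c, 3 neighbours → 0 H
  atom 4: N, bond orders sum to 1 (valence 3) → 2 H
  atom 5: aromatic c, 3 neighbours → 0 H
  atom 6: O, bond orders sum to 2 (valence 2) → 0 H
  atom 7: C, bond orders sum to 1 (valence 4) → 3 H
  atom 8: aromatic n, 2 neighbours → 0 H
  atom 9: aromatic c, 2 neighbours → 1 H
  atom 10: aromatic c, 2 neighbours → 1 H
Totals → C:6, H:8, N:2, O:2.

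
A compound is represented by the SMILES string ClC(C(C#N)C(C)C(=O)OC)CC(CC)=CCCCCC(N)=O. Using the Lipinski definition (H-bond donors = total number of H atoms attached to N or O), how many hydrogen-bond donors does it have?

Donors: find every N or O and count the H atoms it carries.
  atom 5 (N): bond orders sum to 3 → 0 H
  atom 9 (O): bond orders sum to 2 → 0 H
  atom 10 (O): bond orders sum to 2 → 0 H
  atom 22 (N): bond orders sum to 1 → 2 H
  atom 23 (O): bond orders sum to 2 → 0 H
Lipinski HBD = 2.

2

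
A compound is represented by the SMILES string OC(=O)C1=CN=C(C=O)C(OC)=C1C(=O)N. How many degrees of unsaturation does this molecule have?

7

Molecular formula: C9H8N2O5.
DoU = (2C + 2 + N − H − X) / 2, where X is the halogen count and O/S are ignored.
    = (2·9 + 2 + 2 − 8 − 0) / 2 = 14 / 2 = 7.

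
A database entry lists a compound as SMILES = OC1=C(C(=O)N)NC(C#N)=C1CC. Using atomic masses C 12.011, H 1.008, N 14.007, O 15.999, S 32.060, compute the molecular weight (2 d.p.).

179.18 g/mol

First, the molecular formula is C8H9N3O2 (counting implicit H from valence).
  C: 8 × 12.011 = 96.088
  H: 9 × 1.008 = 9.072
  N: 3 × 14.007 = 42.021
  O: 2 × 15.999 = 31.998
Sum: 8×12.011 + 9×1.008 + 3×14.007 + 2×15.999 = 179.179 → 179.18 g/mol.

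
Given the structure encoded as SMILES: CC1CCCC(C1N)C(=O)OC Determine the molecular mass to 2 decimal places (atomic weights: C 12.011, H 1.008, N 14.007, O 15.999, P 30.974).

171.24 g/mol

First, the molecular formula is C9H17NO2 (counting implicit H from valence).
  C: 9 × 12.011 = 108.099
  H: 17 × 1.008 = 17.136
  N: 1 × 14.007 = 14.007
  O: 2 × 15.999 = 31.998
Sum: 9×12.011 + 17×1.008 + 1×14.007 + 2×15.999 = 171.240 → 171.24 g/mol.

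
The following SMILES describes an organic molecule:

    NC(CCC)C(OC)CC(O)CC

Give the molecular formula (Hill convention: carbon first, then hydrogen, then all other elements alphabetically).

Walk through each heavy atom and fill implicit hydrogens from standard valence (C 4, N 3, O 2, S 2, halogen 1):
  atom 1: N, bond orders sum to 1 (valence 3) → 2 H
  atom 2: C, bond orders sum to 3 (valence 4) → 1 H
  atom 3: C, bond orders sum to 2 (valence 4) → 2 H
  atom 4: C, bond orders sum to 2 (valence 4) → 2 H
  atom 5: C, bond orders sum to 1 (valence 4) → 3 H
  atom 6: C, bond orders sum to 3 (valence 4) → 1 H
  atom 7: O, bond orders sum to 2 (valence 2) → 0 H
  atom 8: C, bond orders sum to 1 (valence 4) → 3 H
  atom 9: C, bond orders sum to 2 (valence 4) → 2 H
  atom 10: C, bond orders sum to 3 (valence 4) → 1 H
  atom 11: O, bond orders sum to 1 (valence 2) → 1 H
  atom 12: C, bond orders sum to 2 (valence 4) → 2 H
  atom 13: C, bond orders sum to 1 (valence 4) → 3 H
Totals → C:10, H:23, N:1, O:2.
In Hill order: C10H23NO2.

C10H23NO2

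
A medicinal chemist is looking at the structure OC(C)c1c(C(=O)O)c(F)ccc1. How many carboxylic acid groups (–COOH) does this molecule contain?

The carboxylic acid motif appears at heavy-atom position 6 in the SMILES.
Other groups present: 1 hydroxyl.
Carboxylic acid count: 1.

1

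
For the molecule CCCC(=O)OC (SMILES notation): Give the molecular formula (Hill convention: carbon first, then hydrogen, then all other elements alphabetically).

C5H10O2

Walk through each heavy atom and fill implicit hydrogens from standard valence (C 4, N 3, O 2, S 2, halogen 1):
  atom 1: C, bond orders sum to 1 (valence 4) → 3 H
  atom 2: C, bond orders sum to 2 (valence 4) → 2 H
  atom 3: C, bond orders sum to 2 (valence 4) → 2 H
  atom 4: C, bond orders sum to 4 (valence 4) → 0 H
  atom 5: O, bond orders sum to 2 (valence 2) → 0 H
  atom 6: O, bond orders sum to 2 (valence 2) → 0 H
  atom 7: C, bond orders sum to 1 (valence 4) → 3 H
Totals → C:5, H:10, O:2.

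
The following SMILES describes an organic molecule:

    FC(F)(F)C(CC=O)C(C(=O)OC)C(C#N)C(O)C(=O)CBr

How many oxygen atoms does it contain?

Scan the SMILES for O atoms (remember two-letter symbols like Cl and Br are single atoms).
Oxygen count: 5.

5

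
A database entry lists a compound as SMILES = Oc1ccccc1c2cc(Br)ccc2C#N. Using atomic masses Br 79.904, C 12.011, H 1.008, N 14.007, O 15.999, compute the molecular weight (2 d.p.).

274.12 g/mol

First, the molecular formula is C13H8BrNO (counting implicit H from valence).
  Br: 1 × 79.904 = 79.904
  C: 13 × 12.011 = 156.143
  H: 8 × 1.008 = 8.064
  N: 1 × 14.007 = 14.007
  O: 1 × 15.999 = 15.999
Sum: 1×79.904 + 13×12.011 + 8×1.008 + 1×14.007 + 1×15.999 = 274.117 → 274.12 g/mol.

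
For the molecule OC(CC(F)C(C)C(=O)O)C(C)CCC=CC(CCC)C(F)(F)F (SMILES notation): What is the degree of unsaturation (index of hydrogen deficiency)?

2

Molecular formula: C17H28F4O3.
DoU = (2C + 2 + N − H − X) / 2, where X is the halogen count and O/S are ignored.
    = (2·17 + 2 + 0 − 28 − 4) / 2 = 4 / 2 = 2.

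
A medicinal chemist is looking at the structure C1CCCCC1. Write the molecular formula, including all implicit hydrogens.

C6H12

Walk through each heavy atom and fill implicit hydrogens from standard valence (C 4, N 3, O 2, S 2, halogen 1):
  atom 1: C, bond orders sum to 2 (valence 4) → 2 H
  atom 2: C, bond orders sum to 2 (valence 4) → 2 H
  atom 3: C, bond orders sum to 2 (valence 4) → 2 H
  atom 4: C, bond orders sum to 2 (valence 4) → 2 H
  atom 5: C, bond orders sum to 2 (valence 4) → 2 H
  atom 6: C, bond orders sum to 2 (valence 4) → 2 H
Totals → C:6, H:12.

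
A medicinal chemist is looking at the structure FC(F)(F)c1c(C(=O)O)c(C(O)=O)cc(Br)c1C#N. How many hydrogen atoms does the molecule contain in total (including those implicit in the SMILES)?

3

Walk through each heavy atom and fill implicit hydrogens from standard valence (C 4, N 3, O 2, S 2, halogen 1); for lowercase aromatic atoms, an aromatic c carries 1 H when it has two neighbours and 0 H with three, and aromatic n carries 0 H:
  atom 1: F (halogen, monovalent) → 0 H
  atom 2: C, bond orders sum to 4 (valence 4) → 0 H
  atom 3: F (halogen, monovalent) → 0 H
  atom 4: F (halogen, monovalent) → 0 H
  atom 5: aromatic c, 3 neighbours → 0 H
  atom 6: aromatic c, 3 neighbours → 0 H
  atom 7: C, bond orders sum to 4 (valence 4) → 0 H
  atom 8: O, bond orders sum to 2 (valence 2) → 0 H
  atom 9: O, bond orders sum to 1 (valence 2) → 1 H
  atom 10: aromatic c, 3 neighbours → 0 H
  atom 11: C, bond orders sum to 4 (valence 4) → 0 H
  atom 12: O, bond orders sum to 1 (valence 2) → 1 H
  atom 13: O, bond orders sum to 2 (valence 2) → 0 H
  atom 14: aromatic c, 2 neighbours → 1 H
  atom 15: aromatic c, 3 neighbours → 0 H
  atom 16: Br (halogen, monovalent) → 0 H
  atom 17: aromatic c, 3 neighbours → 0 H
  atom 18: C, bond orders sum to 4 (valence 4) → 0 H
  atom 19: N, bond orders sum to 3 (valence 3) → 0 H
Total hydrogens: 3.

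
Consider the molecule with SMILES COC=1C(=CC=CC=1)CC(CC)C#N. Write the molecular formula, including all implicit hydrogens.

C12H15NO

Walk through each heavy atom and fill implicit hydrogens from standard valence (C 4, N 3, O 2, S 2, halogen 1):
  atom 1: C, bond orders sum to 1 (valence 4) → 3 H
  atom 2: O, bond orders sum to 2 (valence 2) → 0 H
  atom 3: C, bond orders sum to 4 (valence 4) → 0 H
  atom 4: C, bond orders sum to 4 (valence 4) → 0 H
  atom 5: C, bond orders sum to 3 (valence 4) → 1 H
  atom 6: C, bond orders sum to 3 (valence 4) → 1 H
  atom 7: C, bond orders sum to 3 (valence 4) → 1 H
  atom 8: C, bond orders sum to 3 (valence 4) → 1 H
  atom 9: C, bond orders sum to 2 (valence 4) → 2 H
  atom 10: C, bond orders sum to 3 (valence 4) → 1 H
  atom 11: C, bond orders sum to 2 (valence 4) → 2 H
  atom 12: C, bond orders sum to 1 (valence 4) → 3 H
  atom 13: C, bond orders sum to 4 (valence 4) → 0 H
  atom 14: N, bond orders sum to 3 (valence 3) → 0 H
Totals → C:12, H:15, N:1, O:1.
In Hill order: C12H15NO.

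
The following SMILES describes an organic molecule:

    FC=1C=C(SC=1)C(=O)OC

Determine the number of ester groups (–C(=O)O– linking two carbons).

1

The ester motif appears at heavy-atom position 7 in the SMILES.
Ester count: 1.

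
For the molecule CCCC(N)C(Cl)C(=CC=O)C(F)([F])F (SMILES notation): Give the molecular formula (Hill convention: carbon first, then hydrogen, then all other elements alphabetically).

Walk through each heavy atom and fill implicit hydrogens from standard valence (C 4, N 3, O 2, S 2, halogen 1):
  atom 1: C, bond orders sum to 1 (valence 4) → 3 H
  atom 2: C, bond orders sum to 2 (valence 4) → 2 H
  atom 3: C, bond orders sum to 2 (valence 4) → 2 H
  atom 4: C, bond orders sum to 3 (valence 4) → 1 H
  atom 5: N, bond orders sum to 1 (valence 3) → 2 H
  atom 6: C, bond orders sum to 3 (valence 4) → 1 H
  atom 7: Cl (halogen, monovalent) → 0 H
  atom 8: C, bond orders sum to 4 (valence 4) → 0 H
  atom 9: C, bond orders sum to 3 (valence 4) → 1 H
  atom 10: C, bond orders sum to 3 (valence 4) → 1 H
  atom 11: O, bond orders sum to 2 (valence 2) → 0 H
  atom 12: C, bond orders sum to 4 (valence 4) → 0 H
  atom 13: F (halogen, monovalent) → 0 H
  atom 14: F with explicit H count 0
  atom 15: F (halogen, monovalent) → 0 H
Totals → C:9, H:13, Cl:1, F:3, N:1, O:1.
In Hill order: C9H13ClF3NO.

C9H13ClF3NO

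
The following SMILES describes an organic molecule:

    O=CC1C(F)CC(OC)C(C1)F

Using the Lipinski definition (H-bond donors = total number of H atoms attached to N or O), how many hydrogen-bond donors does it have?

0

Donors: find every N or O and count the H atoms it carries.
  atom 1 (O): bond orders sum to 2 → 0 H
  atom 8 (O): bond orders sum to 2 → 0 H
Lipinski HBD = 0.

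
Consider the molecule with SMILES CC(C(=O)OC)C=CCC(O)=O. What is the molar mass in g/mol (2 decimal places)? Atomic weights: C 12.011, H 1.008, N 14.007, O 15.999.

First, the molecular formula is C8H12O4 (counting implicit H from valence).
  C: 8 × 12.011 = 96.088
  H: 12 × 1.008 = 12.096
  O: 4 × 15.999 = 63.996
Sum: 8×12.011 + 12×1.008 + 4×15.999 = 172.180 → 172.18 g/mol.

172.18 g/mol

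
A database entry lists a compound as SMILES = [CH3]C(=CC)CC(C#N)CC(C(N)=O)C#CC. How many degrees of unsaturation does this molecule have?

6

Molecular formula: C13H18N2O.
DoU = (2C + 2 + N − H − X) / 2, where X is the halogen count and O/S are ignored.
    = (2·13 + 2 + 2 − 18 − 0) / 2 = 12 / 2 = 6.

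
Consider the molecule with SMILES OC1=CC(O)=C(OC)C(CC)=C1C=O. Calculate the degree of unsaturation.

5

Molecular formula: C10H12O4.
DoU = (2C + 2 + N − H − X) / 2, where X is the halogen count and O/S are ignored.
    = (2·10 + 2 + 0 − 12 − 0) / 2 = 10 / 2 = 5.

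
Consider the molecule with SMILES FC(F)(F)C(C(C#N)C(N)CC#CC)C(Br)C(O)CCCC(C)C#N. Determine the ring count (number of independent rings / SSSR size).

0

In SMILES, each pair of matching ring-closure digits denotes one ring-closing bond; the number of such bonds equals the number of independent rings.
Ring-closure bonds here: 0.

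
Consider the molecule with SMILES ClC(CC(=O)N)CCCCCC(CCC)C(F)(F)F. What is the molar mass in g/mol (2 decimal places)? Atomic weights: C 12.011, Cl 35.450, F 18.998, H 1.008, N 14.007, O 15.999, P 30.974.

301.78 g/mol

First, the molecular formula is C13H23ClF3NO (counting implicit H from valence).
  C: 13 × 12.011 = 156.143
  Cl: 1 × 35.450 = 35.450
  F: 3 × 18.998 = 56.994
  H: 23 × 1.008 = 23.184
  N: 1 × 14.007 = 14.007
  O: 1 × 15.999 = 15.999
Sum: 13×12.011 + 1×35.450 + 3×18.998 + 23×1.008 + 1×14.007 + 1×15.999 = 301.777 → 301.78 g/mol.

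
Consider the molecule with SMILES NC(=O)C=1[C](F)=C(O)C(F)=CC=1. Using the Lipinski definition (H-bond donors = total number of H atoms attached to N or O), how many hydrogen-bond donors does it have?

3

Donors: find every N or O and count the H atoms it carries.
  atom 1 (N): bond orders sum to 1 → 2 H
  atom 3 (O): bond orders sum to 2 → 0 H
  atom 8 (O): bond orders sum to 1 → 1 H
Lipinski HBD = 3.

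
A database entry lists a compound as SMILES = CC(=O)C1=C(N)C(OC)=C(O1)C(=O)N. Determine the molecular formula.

C8H10N2O4

Walk through each heavy atom and fill implicit hydrogens from standard valence (C 4, N 3, O 2, S 2, halogen 1):
  atom 1: C, bond orders sum to 1 (valence 4) → 3 H
  atom 2: C, bond orders sum to 4 (valence 4) → 0 H
  atom 3: O, bond orders sum to 2 (valence 2) → 0 H
  atom 4: C, bond orders sum to 4 (valence 4) → 0 H
  atom 5: C, bond orders sum to 4 (valence 4) → 0 H
  atom 6: N, bond orders sum to 1 (valence 3) → 2 H
  atom 7: C, bond orders sum to 4 (valence 4) → 0 H
  atom 8: O, bond orders sum to 2 (valence 2) → 0 H
  atom 9: C, bond orders sum to 1 (valence 4) → 3 H
  atom 10: C, bond orders sum to 4 (valence 4) → 0 H
  atom 11: O, bond orders sum to 2 (valence 2) → 0 H
  atom 12: C, bond orders sum to 4 (valence 4) → 0 H
  atom 13: O, bond orders sum to 2 (valence 2) → 0 H
  atom 14: N, bond orders sum to 1 (valence 3) → 2 H
Totals → C:8, H:10, N:2, O:4.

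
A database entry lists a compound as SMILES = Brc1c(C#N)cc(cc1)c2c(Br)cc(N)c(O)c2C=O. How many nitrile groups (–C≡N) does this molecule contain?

1

The nitrile motif appears at heavy-atom position 4 in the SMILES.
Other groups present: 1 aldehyde, 1 hydroxyl, 1 primary amine.
Nitrile count: 1.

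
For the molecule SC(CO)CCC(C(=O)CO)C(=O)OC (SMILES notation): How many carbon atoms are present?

9

Count every carbon token in the SMILES (each C, including those in ring-closure positions and inside branches).
Carbon count: 9.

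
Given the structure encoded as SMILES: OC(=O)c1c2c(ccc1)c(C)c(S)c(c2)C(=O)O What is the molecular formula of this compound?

C13H10O4S

Walk through each heavy atom and fill implicit hydrogens from standard valence (C 4, N 3, O 2, S 2, halogen 1); for lowercase aromatic atoms, an aromatic c carries 1 H when it has two neighbours and 0 H with three, and aromatic n carries 0 H:
  atom 1: O, bond orders sum to 1 (valence 2) → 1 H
  atom 2: C, bond orders sum to 4 (valence 4) → 0 H
  atom 3: O, bond orders sum to 2 (valence 2) → 0 H
  atom 4: aromatic c, 3 neighbours → 0 H
  atom 5: aromatic c, 3 neighbours → 0 H
  atom 6: aromatic c, 3 neighbours → 0 H
  atom 7: aromatic c, 2 neighbours → 1 H
  atom 8: aromatic c, 2 neighbours → 1 H
  atom 9: aromatic c, 2 neighbours → 1 H
  atom 10: aromatic c, 3 neighbours → 0 H
  atom 11: C, bond orders sum to 1 (valence 4) → 3 H
  atom 12: aromatic c, 3 neighbours → 0 H
  atom 13: S, bond orders sum to 1 (valence 2) → 1 H
  atom 14: aromatic c, 3 neighbours → 0 H
  atom 15: aromatic c, 2 neighbours → 1 H
  atom 16: C, bond orders sum to 4 (valence 4) → 0 H
  atom 17: O, bond orders sum to 2 (valence 2) → 0 H
  atom 18: O, bond orders sum to 1 (valence 2) → 1 H
Totals → C:13, H:10, O:4, S:1.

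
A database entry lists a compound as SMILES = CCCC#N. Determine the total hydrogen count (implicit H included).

Walk through each heavy atom and fill implicit hydrogens from standard valence (C 4, N 3, O 2, S 2, halogen 1):
  atom 1: C, bond orders sum to 1 (valence 4) → 3 H
  atom 2: C, bond orders sum to 2 (valence 4) → 2 H
  atom 3: C, bond orders sum to 2 (valence 4) → 2 H
  atom 4: C, bond orders sum to 4 (valence 4) → 0 H
  atom 5: N, bond orders sum to 3 (valence 3) → 0 H
Total hydrogens: 7.

7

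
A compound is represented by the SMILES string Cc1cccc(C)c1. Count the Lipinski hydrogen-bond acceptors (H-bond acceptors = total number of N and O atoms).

0

N atoms: 0; O atoms: 0.
Lipinski HBA = 0 + 0 = 0.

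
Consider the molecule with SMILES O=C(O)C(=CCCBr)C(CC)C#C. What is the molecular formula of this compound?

Walk through each heavy atom and fill implicit hydrogens from standard valence (C 4, N 3, O 2, S 2, halogen 1):
  atom 1: O, bond orders sum to 2 (valence 2) → 0 H
  atom 2: C, bond orders sum to 4 (valence 4) → 0 H
  atom 3: O, bond orders sum to 1 (valence 2) → 1 H
  atom 4: C, bond orders sum to 4 (valence 4) → 0 H
  atom 5: C, bond orders sum to 3 (valence 4) → 1 H
  atom 6: C, bond orders sum to 2 (valence 4) → 2 H
  atom 7: C, bond orders sum to 2 (valence 4) → 2 H
  atom 8: Br (halogen, monovalent) → 0 H
  atom 9: C, bond orders sum to 3 (valence 4) → 1 H
  atom 10: C, bond orders sum to 2 (valence 4) → 2 H
  atom 11: C, bond orders sum to 1 (valence 4) → 3 H
  atom 12: C, bond orders sum to 4 (valence 4) → 0 H
  atom 13: C, bond orders sum to 3 (valence 4) → 1 H
Totals → C:10, H:13, Br:1, O:2.

C10H13BrO2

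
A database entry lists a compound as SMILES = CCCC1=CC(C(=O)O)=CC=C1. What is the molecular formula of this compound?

C10H12O2

Walk through each heavy atom and fill implicit hydrogens from standard valence (C 4, N 3, O 2, S 2, halogen 1):
  atom 1: C, bond orders sum to 1 (valence 4) → 3 H
  atom 2: C, bond orders sum to 2 (valence 4) → 2 H
  atom 3: C, bond orders sum to 2 (valence 4) → 2 H
  atom 4: C, bond orders sum to 4 (valence 4) → 0 H
  atom 5: C, bond orders sum to 3 (valence 4) → 1 H
  atom 6: C, bond orders sum to 4 (valence 4) → 0 H
  atom 7: C, bond orders sum to 4 (valence 4) → 0 H
  atom 8: O, bond orders sum to 2 (valence 2) → 0 H
  atom 9: O, bond orders sum to 1 (valence 2) → 1 H
  atom 10: C, bond orders sum to 3 (valence 4) → 1 H
  atom 11: C, bond orders sum to 3 (valence 4) → 1 H
  atom 12: C, bond orders sum to 3 (valence 4) → 1 H
Totals → C:10, H:12, O:2.
In Hill order: C10H12O2.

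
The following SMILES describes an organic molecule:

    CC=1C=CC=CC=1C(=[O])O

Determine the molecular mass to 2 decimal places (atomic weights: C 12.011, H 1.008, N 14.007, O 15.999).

136.15 g/mol

First, the molecular formula is C8H8O2 (counting implicit H from valence).
  C: 8 × 12.011 = 96.088
  H: 8 × 1.008 = 8.064
  O: 2 × 15.999 = 31.998
Sum: 8×12.011 + 8×1.008 + 2×15.999 = 136.150 → 136.15 g/mol.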